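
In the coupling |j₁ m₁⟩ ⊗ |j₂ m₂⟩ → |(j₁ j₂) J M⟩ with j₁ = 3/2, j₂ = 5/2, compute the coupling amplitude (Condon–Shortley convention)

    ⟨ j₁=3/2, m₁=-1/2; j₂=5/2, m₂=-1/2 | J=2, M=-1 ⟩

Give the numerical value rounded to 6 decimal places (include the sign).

−√(25/84) ≈ -0.545545

triangle: 2!×1!×3!/7! = 12/5040
(j±m)!: 1!×2!×2!×3!×1!×3! = 144
prefactor² = (2J+1)×Δ×N² = 12/7
  k=1: −1/(1!×1!×1!×1!×0!×2!) = -1/2
  k=2: +1/(2!×0!×0!×0!×1!×3!) = 1/12
Σ = -5/12  ⇒  CG² = 12/7×(-5/12)² = 25/84
CG = −√(25/84) = -0.545545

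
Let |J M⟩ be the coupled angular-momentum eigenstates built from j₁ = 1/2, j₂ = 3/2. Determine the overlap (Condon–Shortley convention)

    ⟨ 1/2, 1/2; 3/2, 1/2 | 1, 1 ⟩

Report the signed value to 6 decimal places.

√[3·1!0!2!/4! · 1!0!2!1!2!0!] = √(1)
  +(−1)^0/∏(0,1,0,2,0,0)! = 1/2  (running 1/2)
⟨..|..⟩ = √(1)·(1/2) = +0.500000

+√(1/4) = +0.500000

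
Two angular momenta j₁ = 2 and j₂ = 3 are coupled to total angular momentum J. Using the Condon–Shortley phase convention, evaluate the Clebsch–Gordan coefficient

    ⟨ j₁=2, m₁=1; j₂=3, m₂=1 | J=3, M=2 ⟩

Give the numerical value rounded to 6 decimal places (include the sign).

-0.500000

√[7·2!2!4!/9! · 3!1!4!2!5!1!] = √(64)
  +(−1)^0/∏(0,2,1,4,1,0)! = 1/48  (running 1/48)
  +(−1)^1/∏(1,1,0,3,2,1)! = -1/12  (running -1/16)
⟨..|..⟩ = √(64)·(-1/16) = -0.500000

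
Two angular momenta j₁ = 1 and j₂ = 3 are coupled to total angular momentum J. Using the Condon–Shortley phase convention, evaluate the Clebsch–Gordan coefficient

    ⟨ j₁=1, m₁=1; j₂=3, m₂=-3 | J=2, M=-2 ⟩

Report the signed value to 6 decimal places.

+0.845154

√[5·2!0!4!/7! · 2!0!0!6!0!4!] = √(11520/7)
  +(−1)^0/∏(0,2,0,0,0,4)! = 1/48  (running 1/48)
⟨..|..⟩ = √(11520/7)·(1/48) = +0.845154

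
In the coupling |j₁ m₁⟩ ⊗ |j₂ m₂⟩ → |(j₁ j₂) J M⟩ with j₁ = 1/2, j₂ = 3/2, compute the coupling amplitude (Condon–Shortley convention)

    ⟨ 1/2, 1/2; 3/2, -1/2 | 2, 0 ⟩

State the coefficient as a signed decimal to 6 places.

+0.707107

√[5·0!1!3!/5! · 1!0!1!2!2!2!] = √(2)
  +(−1)^0/∏(0,0,0,1,1,2)! = 1/2  (running 1/2)
⟨..|..⟩ = √(2)·(1/2) = +0.707107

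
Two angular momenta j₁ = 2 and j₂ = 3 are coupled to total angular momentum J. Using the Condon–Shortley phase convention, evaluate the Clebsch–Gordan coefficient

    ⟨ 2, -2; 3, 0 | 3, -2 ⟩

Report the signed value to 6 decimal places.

+0.577350

triangle: 2!×2!×4!/9! = 96/362880
(j±m)!: 0!×4!×3!×3!×1!×5! = 103680
prefactor² = (2J+1)×Δ×N² = 192
  k=2: +1/(2!×0!×2!×1!×0!×3!) = 1/24
Σ = 1/24  ⇒  CG² = 192×1/24² = 1/3
CG = +√(1/3) = +0.577350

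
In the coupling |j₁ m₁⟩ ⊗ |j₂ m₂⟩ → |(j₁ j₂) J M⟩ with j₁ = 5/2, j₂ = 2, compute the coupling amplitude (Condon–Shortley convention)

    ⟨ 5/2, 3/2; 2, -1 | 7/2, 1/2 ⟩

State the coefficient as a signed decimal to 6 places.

+√(121/315) ≈ +0.619780

triangle: 1!*4!*3!/9! = 144/362880
(j±m)!: 4!*1!*1!*3!*4!*3! = 20736
prefactor² = (2J+1)*Δ*N² = 2304/35
  k=0: +1/(0!*1!*1!*1!*3!*2!) = 1/12
  k=1: −1/(1!*0!*0!*0!*4!*3!) = -1/144
Σ = 11/144  ⇒  CG² = 2304/35*11/144² = 121/315
CG = +√(121/315) = +0.619780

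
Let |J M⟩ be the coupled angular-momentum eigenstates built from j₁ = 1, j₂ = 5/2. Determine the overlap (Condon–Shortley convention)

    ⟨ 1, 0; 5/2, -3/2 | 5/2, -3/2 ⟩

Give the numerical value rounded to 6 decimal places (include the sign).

j₁+j₂−J=1  J+j₁−j₂=1  J−j₁+j₂=4  j₁+j₂+J+1=7
(j₁±m₁, j₂±m₂, J±M) = (1,1,1,4,1,4)
P² = 576/35
sum k=0..1:
  [0] +1/6 = 1/6
  [1] −1/24 = -1/24
S = 1/8
C² = P²·S² = 9/35 ; C = +0.507093

+0.507093  (= +√(9/35))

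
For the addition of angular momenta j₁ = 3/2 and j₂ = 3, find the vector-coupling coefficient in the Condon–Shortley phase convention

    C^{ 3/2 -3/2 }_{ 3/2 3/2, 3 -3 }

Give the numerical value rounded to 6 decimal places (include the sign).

+√(4/7) = +0.755929

√[4·3!0!3!/7! · 3!0!0!6!0!3!] = √(5184/7)
  +(−1)^0/∏(0,3,0,0,0,3)! = 1/36  (running 1/36)
⟨..|..⟩ = √(5184/7)·(1/36) = +0.755929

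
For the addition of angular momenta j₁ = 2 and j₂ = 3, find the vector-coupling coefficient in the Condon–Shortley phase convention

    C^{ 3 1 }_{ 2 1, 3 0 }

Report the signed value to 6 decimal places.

−√(1/30) = -0.182574

triangle: 2!*2!*4!/9! = 96/362880
(j±m)!: 3!*1!*3!*3!*4!*2! = 10368
prefactor² = (2J+1)*Δ*N² = 96/5
  k=0: +1/(0!*2!*1!*3!*1!*1!) = 1/12
  k=1: −1/(1!*1!*0!*2!*2!*2!) = -1/8
Σ = -1/24  ⇒  CG² = 96/5*(-1/24)² = 1/30
CG = −√(1/30) = -0.182574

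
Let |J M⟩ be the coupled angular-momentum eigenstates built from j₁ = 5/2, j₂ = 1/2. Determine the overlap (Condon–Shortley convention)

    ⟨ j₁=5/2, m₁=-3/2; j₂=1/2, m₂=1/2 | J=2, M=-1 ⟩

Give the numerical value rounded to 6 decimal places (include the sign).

√[5·1!4!0!/6! · 1!4!1!0!1!3!] = √(24)
  +(−1)^1/∏(1,0,3,0,1,0)! = -1/6  (running -1/6)
⟨..|..⟩ = √(24)·(-1/6) = -0.816497

-0.816497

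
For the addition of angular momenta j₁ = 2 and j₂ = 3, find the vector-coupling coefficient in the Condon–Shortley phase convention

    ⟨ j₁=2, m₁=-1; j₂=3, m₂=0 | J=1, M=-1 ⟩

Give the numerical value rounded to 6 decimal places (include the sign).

-0.292770  (= −√(3/35))

triangle: 4!·0!·2!/7! = 48/5040
(j±m)!: 1!·3!·3!·3!·0!·2! = 432
prefactor² = (2J+1)·Δ·N² = 432/35
  k=3: −1/(3!·1!·0!·0!·0!·2!) = -1/12
Σ = -1/12  ⇒  CG² = 432/35·(-1/12)² = 3/35
CG = −√(3/35) = -0.292770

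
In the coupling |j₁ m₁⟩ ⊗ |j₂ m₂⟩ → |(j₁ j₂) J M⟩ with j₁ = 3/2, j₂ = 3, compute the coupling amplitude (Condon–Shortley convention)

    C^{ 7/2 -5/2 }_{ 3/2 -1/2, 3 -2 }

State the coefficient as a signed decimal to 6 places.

+0.377964  (= +√(1/7))

triangle: 1!·2!·5!/9! = 240/362880
(j±m)!: 1!·2!·1!·5!·1!·6! = 172800
prefactor² = (2J+1)·Δ·N² = 6400/7
  k=0: +1/(0!·1!·2!·1!·0!·4!) = 1/48
  k=1: −1/(1!·0!·1!·0!·1!·5!) = -1/120
Σ = 1/80  ⇒  CG² = 6400/7·1/80² = 1/7
CG = +√(1/7) = +0.377964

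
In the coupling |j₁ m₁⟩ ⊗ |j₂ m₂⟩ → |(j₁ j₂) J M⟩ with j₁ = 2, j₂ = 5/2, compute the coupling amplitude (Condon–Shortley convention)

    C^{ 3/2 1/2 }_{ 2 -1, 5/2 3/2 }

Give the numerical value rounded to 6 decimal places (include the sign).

+0.138013  (= +√(2/105))

√[4·3!1!2!/7! · 1!3!4!1!2!1!] = √(96/35)
  +(−1)^2/∏(2,1,1,2,0,0)! = 1/4  (running 1/4)
  +(−1)^3/∏(3,0,0,1,1,1)! = -1/6  (running 1/12)
⟨..|..⟩ = √(96/35)·(1/12) = +0.138013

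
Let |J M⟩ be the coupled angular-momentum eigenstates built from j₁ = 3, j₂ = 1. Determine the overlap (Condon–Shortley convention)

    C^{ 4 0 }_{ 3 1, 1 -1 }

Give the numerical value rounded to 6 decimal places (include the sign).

+√(3/14) ≈ +0.462910

j₁+j₂−J=0  J+j₁−j₂=6  J−j₁+j₂=2  j₁+j₂+J+1=9
(j₁±m₁, j₂±m₂, J±M) = (4,2,0,2,4,4)
P² = 13824/7
sum k=0..0:
  [0] +1/96 = 1/96
S = 1/96
C² = P²·S² = 3/14 ; C = +0.462910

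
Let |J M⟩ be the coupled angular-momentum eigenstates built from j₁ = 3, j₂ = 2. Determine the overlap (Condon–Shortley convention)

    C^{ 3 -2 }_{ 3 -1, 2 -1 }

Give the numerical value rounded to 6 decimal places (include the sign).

triangle: 2!×4!×2!/9! = 96/362880
(j±m)!: 2!×4!×1!×3!×1!×5! = 34560
prefactor² = (2J+1)×Δ×N² = 64
  k=0: +1/(0!×2!×4!×1!×0!×1!) = 1/48
  k=1: −1/(1!×1!×3!×0!×1!×2!) = -1/12
Σ = -1/16  ⇒  CG² = 64×(-1/16)² = 1/4
CG = −√(1/4) = -0.500000

−√(1/4) ≈ -0.500000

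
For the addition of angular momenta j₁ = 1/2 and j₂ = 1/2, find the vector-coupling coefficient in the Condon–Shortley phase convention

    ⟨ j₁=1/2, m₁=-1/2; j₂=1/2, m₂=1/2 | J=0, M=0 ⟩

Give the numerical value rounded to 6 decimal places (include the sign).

−√(1/2) = -0.707107

√[1·1!0!0!/2! · 0!1!1!0!0!0!] = √(1/2)
  +(−1)^1/∏(1,0,0,0,0,0)! = -1  (running -1)
⟨..|..⟩ = √(1/2)·(-1) = -0.707107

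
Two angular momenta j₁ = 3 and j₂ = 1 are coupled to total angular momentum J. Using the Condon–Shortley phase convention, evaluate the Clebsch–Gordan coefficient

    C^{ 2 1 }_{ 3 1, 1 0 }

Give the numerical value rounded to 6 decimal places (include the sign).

√[5·2!4!0!/7! · 4!2!1!1!3!1!] = √(96/7)
  +(−1)^1/∏(1,1,1,0,3,0)! = -1/6  (running -1/6)
⟨..|..⟩ = √(96/7)·(-1/6) = -0.617213

-0.617213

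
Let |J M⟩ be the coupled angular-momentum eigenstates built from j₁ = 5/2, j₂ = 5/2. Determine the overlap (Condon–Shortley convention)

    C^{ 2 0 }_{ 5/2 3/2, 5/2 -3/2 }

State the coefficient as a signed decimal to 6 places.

√[5·3!2!2!/8! · 4!1!1!4!2!2!] = √(48/7)
  +(−1)^0/∏(0,3,1,1,1,1)! = 1/6  (running 1/6)
  +(−1)^1/∏(1,2,0,0,2,2)! = -1/8  (running 1/24)
⟨..|..⟩ = √(48/7)·(1/24) = +0.109109

+√(1/84) ≈ +0.109109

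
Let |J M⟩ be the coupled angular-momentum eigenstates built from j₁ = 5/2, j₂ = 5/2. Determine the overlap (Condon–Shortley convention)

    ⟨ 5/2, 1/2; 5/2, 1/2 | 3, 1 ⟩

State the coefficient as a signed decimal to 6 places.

-0.516398

triangle: 2!×3!×3!/9! = 72/362880
(j±m)!: 3!×2!×3!×2!×4!×2! = 6912
prefactor² = (2J+1)×Δ×N² = 48/5
  k=0: +1/(0!×2!×2!×3!×1!×0!) = 1/24
  k=1: −1/(1!×1!×1!×2!×2!×1!) = -1/4
  k=2: +1/(2!×0!×0!×1!×3!×2!) = 1/24
Σ = -1/6  ⇒  CG² = 48/5×(-1/6)² = 4/15
CG = −√(4/15) = -0.516398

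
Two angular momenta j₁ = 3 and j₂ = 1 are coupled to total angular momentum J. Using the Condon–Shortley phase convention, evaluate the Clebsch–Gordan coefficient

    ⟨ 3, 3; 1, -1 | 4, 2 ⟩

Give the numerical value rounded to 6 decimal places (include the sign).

j₁+j₂−J=0  J+j₁−j₂=6  J−j₁+j₂=2  j₁+j₂+J+1=9
(j₁±m₁, j₂±m₂, J±M) = (6,0,0,2,6,2)
P² = 518400/7
sum k=0..0:
  [0] +1/1440 = 1/1440
S = 1/1440
C² = P²·S² = 1/28 ; C = +0.188982

+√(1/28) ≈ +0.188982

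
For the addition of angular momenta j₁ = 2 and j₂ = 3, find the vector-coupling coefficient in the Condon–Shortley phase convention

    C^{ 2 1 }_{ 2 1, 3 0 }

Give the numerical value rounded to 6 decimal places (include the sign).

−√(2/7) = -0.534522

triangle: 3!×1!×3!/8! = 36/40320
(j±m)!: 3!×1!×3!×3!×3!×1! = 1296
prefactor² = (2J+1)×Δ×N² = 81/14
  k=0: +1/(0!×3!×1!×3!×0!×0!) = 1/36
  k=1: −1/(1!×2!×0!×2!×1!×1!) = -1/4
Σ = -2/9  ⇒  CG² = 81/14×(-2/9)² = 2/7
CG = −√(2/7) = -0.534522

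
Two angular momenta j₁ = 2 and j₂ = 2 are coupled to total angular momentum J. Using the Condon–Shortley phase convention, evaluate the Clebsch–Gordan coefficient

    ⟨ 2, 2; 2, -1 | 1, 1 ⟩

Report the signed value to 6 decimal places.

+0.447214

j₁+j₂−J=3  J+j₁−j₂=1  J−j₁+j₂=1  j₁+j₂+J+1=6
(j₁±m₁, j₂±m₂, J±M) = (4,0,1,3,2,0)
P² = 36/5
sum k=0..0:
  [0] +1/6 = 1/6
S = 1/6
C² = P²·S² = 1/5 ; C = +0.447214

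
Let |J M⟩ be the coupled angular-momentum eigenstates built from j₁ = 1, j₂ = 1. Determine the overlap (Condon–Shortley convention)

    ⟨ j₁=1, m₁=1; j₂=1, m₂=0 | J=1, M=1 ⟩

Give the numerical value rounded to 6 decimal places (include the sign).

√[3·1!1!1!/4! · 2!0!1!1!2!0!] = √(1/2)
  +(−1)^0/∏(0,1,0,1,1,0)! = 1  (running 1)
⟨..|..⟩ = √(1/2)·(1) = +0.707107

+0.707107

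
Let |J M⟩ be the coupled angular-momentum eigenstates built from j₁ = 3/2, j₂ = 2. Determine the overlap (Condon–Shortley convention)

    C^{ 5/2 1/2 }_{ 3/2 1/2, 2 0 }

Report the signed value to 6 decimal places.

triangle: 1!×2!×3!/7! = 12/5040
(j±m)!: 2!×1!×2!×2!×3!×2! = 96
prefactor² = (2J+1)×Δ×N² = 48/35
  k=0: +1/(0!×1!×1!×2!×1!×1!) = 1/2
  k=1: −1/(1!×0!×0!×1!×2!×2!) = -1/4
Σ = 1/4  ⇒  CG² = 48/35×1/4² = 3/35
CG = +√(3/35) = +0.292770

+√(3/35) ≈ +0.292770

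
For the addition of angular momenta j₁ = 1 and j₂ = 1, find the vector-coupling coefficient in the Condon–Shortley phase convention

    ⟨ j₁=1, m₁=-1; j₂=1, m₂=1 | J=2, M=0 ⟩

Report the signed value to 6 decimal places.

+0.408248

triangle: 0!·2!·2!/5! = 4/120
(j±m)!: 0!·2!·2!·0!·2!·2! = 16
prefactor² = (2J+1)·Δ·N² = 8/3
  k=0: +1/(0!·0!·2!·2!·0!·0!) = 1/4
Σ = 1/4  ⇒  CG² = 8/3·1/4² = 1/6
CG = +√(1/6) = +0.408248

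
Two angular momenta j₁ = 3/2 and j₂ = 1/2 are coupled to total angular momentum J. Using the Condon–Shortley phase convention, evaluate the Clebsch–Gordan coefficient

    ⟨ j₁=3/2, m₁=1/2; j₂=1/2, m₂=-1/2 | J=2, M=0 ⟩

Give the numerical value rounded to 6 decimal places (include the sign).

+√(1/2) = +0.707107

√[5·0!3!1!/5! · 2!1!0!1!2!2!] = √(2)
  +(−1)^0/∏(0,0,1,0,2,1)! = 1/2  (running 1/2)
⟨..|..⟩ = √(2)·(1/2) = +0.707107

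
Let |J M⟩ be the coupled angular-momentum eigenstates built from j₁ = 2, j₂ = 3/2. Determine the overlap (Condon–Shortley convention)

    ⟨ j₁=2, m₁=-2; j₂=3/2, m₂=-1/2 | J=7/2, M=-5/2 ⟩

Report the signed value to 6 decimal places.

j₁+j₂−J=0  J+j₁−j₂=4  J−j₁+j₂=3  j₁+j₂+J+1=8
(j₁±m₁, j₂±m₂, J±M) = (0,4,1,2,1,6)
P² = 6912/7
sum k=0..0:
  [0] +1/48 = 1/48
S = 1/48
C² = P²·S² = 3/7 ; C = +0.654654

+√(3/7) ≈ +0.654654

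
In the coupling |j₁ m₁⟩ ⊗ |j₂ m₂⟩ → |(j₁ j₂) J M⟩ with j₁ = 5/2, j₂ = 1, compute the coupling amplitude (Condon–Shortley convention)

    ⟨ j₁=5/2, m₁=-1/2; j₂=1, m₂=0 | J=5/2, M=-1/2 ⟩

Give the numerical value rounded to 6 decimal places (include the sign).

j₁+j₂−J=1  J+j₁−j₂=4  J−j₁+j₂=1  j₁+j₂+J+1=7
(j₁±m₁, j₂±m₂, J±M) = (2,3,1,1,2,3)
P² = 144/35
sum k=0..1:
  [0] +1/6 = 1/6
  [1] −1/4 = -1/4
S = -1/12
C² = P²·S² = 1/35 ; C = -0.169031

−√(1/35) ≈ -0.169031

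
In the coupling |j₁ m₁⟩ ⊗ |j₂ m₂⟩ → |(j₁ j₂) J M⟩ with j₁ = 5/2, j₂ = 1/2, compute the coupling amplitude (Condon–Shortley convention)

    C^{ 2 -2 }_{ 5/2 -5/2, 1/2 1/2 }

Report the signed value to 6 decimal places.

-0.912871

√[5·1!4!0!/6! · 0!5!1!0!0!4!] = √(480)
  +(−1)^1/∏(1,0,4,0,0,0)! = -1/24  (running -1/24)
⟨..|..⟩ = √(480)·(-1/24) = -0.912871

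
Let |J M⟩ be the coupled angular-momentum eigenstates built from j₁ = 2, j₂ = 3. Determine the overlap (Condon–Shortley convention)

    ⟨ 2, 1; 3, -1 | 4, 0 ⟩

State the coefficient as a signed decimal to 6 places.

triangle: 1!*3!*5!/10! = 720/3628800
(j±m)!: 3!*1!*2!*4!*4!*4! = 165888
prefactor² = (2J+1)*Δ*N² = 10368/35
  k=0: +1/(0!*1!*1!*2!*2!*3!) = 1/24
  k=1: −1/(1!*0!*0!*1!*3!*4!) = -1/144
Σ = 5/144  ⇒  CG² = 10368/35*5/144² = 5/14
CG = +√(5/14) = +0.597614

+0.597614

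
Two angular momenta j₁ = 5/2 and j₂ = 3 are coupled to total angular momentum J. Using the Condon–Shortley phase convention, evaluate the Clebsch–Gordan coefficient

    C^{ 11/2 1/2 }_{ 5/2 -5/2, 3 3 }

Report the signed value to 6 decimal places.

j₁+j₂−J=0  J+j₁−j₂=5  J−j₁+j₂=6  j₁+j₂+J+1=12
(j₁±m₁, j₂±m₂, J±M) = (0,5,6,0,6,5)
P² = 1244160000/77
sum k=0..0:
  [0] +1/86400 = 1/86400
S = 1/86400
C² = P²·S² = 1/462 ; C = +0.046524

+0.046524  (= +√(1/462))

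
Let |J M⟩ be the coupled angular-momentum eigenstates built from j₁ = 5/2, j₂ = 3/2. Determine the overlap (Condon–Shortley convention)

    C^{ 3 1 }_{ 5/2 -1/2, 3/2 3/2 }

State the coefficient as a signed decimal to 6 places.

√[7·1!4!2!/8! · 2!3!3!0!4!2!] = √(144/5)
  +(−1)^1/∏(1,0,2,2,2,0)! = -1/8  (running -1/8)
⟨..|..⟩ = √(144/5)·(-1/8) = -0.670820

−√(9/20) ≈ -0.670820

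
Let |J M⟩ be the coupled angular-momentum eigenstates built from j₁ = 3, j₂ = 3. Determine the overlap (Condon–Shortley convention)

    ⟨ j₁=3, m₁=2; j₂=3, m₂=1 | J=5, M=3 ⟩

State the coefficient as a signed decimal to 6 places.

j₁+j₂−J=1  J+j₁−j₂=5  J−j₁+j₂=5  j₁+j₂+J+1=12
(j₁±m₁, j₂±m₂, J±M) = (5,1,4,2,8,2)
P² = 153600
sum k=0..1:
  [0] +1/576 = 1/576
  [1] −1/1440 = -1/1440
S = 1/960
C² = P²·S² = 1/6 ; C = +0.408248

+√(1/6) = +0.408248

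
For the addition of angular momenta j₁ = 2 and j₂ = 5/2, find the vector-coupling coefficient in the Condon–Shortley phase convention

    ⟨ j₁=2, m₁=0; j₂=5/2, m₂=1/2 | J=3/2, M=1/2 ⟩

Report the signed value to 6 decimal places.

√[4·3!1!2!/7! · 2!2!3!2!2!1!] = √(32/35)
  +(−1)^1/∏(1,2,1,2,0,0)! = -1/4  (running -1/4)
  +(−1)^2/∏(2,1,0,1,1,1)! = 1/2  (running 1/4)
⟨..|..⟩ = √(32/35)·(1/4) = +0.239046

+0.239046  (= +√(2/35))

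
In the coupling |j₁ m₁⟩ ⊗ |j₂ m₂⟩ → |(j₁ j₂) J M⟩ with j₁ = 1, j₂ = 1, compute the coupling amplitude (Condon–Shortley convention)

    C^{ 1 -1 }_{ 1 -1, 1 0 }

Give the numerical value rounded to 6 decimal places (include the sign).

−√(1/2) ≈ -0.707107

j₁+j₂−J=1  J+j₁−j₂=1  J−j₁+j₂=1  j₁+j₂+J+1=4
(j₁±m₁, j₂±m₂, J±M) = (0,2,1,1,0,2)
P² = 1/2
sum k=1..1:
  [1] −1/1 = -1
S = -1
C² = P²·S² = 1/2 ; C = -0.707107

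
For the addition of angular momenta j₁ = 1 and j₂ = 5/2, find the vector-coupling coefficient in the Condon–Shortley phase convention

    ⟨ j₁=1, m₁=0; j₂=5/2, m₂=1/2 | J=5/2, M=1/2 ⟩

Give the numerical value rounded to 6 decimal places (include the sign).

-0.169031  (= −√(1/35))

j₁+j₂−J=1  J+j₁−j₂=1  J−j₁+j₂=4  j₁+j₂+J+1=7
(j₁±m₁, j₂±m₂, J±M) = (1,1,3,2,3,2)
P² = 144/35
sum k=0..1:
  [0] +1/6 = 1/6
  [1] −1/4 = -1/4
S = -1/12
C² = P²·S² = 1/35 ; C = -0.169031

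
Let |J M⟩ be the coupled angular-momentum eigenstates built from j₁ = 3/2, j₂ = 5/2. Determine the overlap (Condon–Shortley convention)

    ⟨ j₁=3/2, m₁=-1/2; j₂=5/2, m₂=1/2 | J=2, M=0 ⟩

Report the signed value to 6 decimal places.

-0.267261  (= −√(1/14))

triangle: 2!×1!×3!/7! = 12/5040
(j±m)!: 1!×2!×3!×2!×2!×2! = 96
prefactor² = (2J+1)×Δ×N² = 8/7
  k=1: −1/(1!×1!×1!×2!×0!×1!) = -1/2
  k=2: +1/(2!×0!×0!×1!×1!×2!) = 1/4
Σ = -1/4  ⇒  CG² = 8/7×(-1/4)² = 1/14
CG = −√(1/14) = -0.267261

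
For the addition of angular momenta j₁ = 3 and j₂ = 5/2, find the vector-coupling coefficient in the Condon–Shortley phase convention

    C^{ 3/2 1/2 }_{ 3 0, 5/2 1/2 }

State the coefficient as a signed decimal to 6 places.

+0.338062

√[4·4!2!1!/8! · 3!3!3!2!2!1!] = √(144/35)
  +(−1)^2/∏(2,2,1,1,1,0)! = 1/4  (running 1/4)
  +(−1)^3/∏(3,1,0,0,2,1)! = -1/12  (running 1/6)
⟨..|..⟩ = √(144/35)·(1/6) = +0.338062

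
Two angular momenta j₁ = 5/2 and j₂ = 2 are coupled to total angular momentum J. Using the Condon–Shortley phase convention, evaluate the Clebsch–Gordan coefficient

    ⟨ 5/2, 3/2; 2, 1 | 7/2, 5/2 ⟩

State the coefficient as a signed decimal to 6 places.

+0.125988  (= +√(1/63))

j₁+j₂−J=1  J+j₁−j₂=4  J−j₁+j₂=3  j₁+j₂+J+1=9
(j₁±m₁, j₂±m₂, J±M) = (4,1,3,1,6,1)
P² = 2304/7
sum k=0..1:
  [0] +1/36 = 1/36
  [1] −1/48 = -1/48
S = 1/144
C² = P²·S² = 1/63 ; C = +0.125988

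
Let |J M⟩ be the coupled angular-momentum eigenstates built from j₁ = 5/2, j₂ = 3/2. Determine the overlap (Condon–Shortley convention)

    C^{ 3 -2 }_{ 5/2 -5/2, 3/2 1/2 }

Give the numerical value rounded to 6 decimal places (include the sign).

j₁+j₂−J=1  J+j₁−j₂=4  J−j₁+j₂=2  j₁+j₂+J+1=8
(j₁±m₁, j₂±m₂, J±M) = (0,5,2,1,1,5)
P² = 240
sum k=1..1:
  [1] −1/24 = -1/24
S = -1/24
C² = P²·S² = 5/12 ; C = -0.645497

−√(5/12) = -0.645497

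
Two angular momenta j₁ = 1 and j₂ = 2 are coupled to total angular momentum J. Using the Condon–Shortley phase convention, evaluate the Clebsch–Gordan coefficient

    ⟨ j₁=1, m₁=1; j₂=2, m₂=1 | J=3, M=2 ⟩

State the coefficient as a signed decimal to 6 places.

+0.816497

√[7·0!2!4!/7! · 2!0!3!1!5!1!] = √(96)
  +(−1)^0/∏(0,0,0,3,2,1)! = 1/12  (running 1/12)
⟨..|..⟩ = √(96)·(1/12) = +0.816497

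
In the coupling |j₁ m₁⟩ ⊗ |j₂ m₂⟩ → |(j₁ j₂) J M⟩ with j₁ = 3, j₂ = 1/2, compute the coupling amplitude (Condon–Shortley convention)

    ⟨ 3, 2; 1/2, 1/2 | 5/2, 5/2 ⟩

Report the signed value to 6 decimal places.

√[6·1!5!0!/7! · 5!1!1!0!5!0!] = √(14400/7)
  +(−1)^1/∏(1,0,0,0,5,0)! = -1/120  (running -1/120)
⟨..|..⟩ = √(14400/7)·(-1/120) = -0.377964

−√(1/7) ≈ -0.377964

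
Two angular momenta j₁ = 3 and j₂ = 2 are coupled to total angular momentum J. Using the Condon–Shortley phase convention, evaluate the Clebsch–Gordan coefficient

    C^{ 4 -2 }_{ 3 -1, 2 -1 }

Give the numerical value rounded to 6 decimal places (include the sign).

+√(1/28) = +0.188982

triangle: 1!*5!*3!/10! = 720/3628800
(j±m)!: 2!*4!*1!*3!*2!*6! = 414720
prefactor² = (2J+1)*Δ*N² = 5184/7
  k=0: +1/(0!*1!*4!*1!*1!*2!) = 1/48
  k=1: −1/(1!*0!*3!*0!*2!*3!) = -1/72
Σ = 1/144  ⇒  CG² = 5184/7*1/144² = 1/28
CG = +√(1/28) = +0.188982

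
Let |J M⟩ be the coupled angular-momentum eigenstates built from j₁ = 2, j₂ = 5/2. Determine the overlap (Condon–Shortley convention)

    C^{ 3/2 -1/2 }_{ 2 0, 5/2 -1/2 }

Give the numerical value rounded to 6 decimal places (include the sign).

-0.239046

j₁+j₂−J=3  J+j₁−j₂=1  J−j₁+j₂=2  j₁+j₂+J+1=7
(j₁±m₁, j₂±m₂, J±M) = (2,2,2,3,1,2)
P² = 32/35
sum k=1..2:
  [1] −1/2 = -1/2
  [2] +1/4 = 1/4
S = -1/4
C² = P²·S² = 2/35 ; C = -0.239046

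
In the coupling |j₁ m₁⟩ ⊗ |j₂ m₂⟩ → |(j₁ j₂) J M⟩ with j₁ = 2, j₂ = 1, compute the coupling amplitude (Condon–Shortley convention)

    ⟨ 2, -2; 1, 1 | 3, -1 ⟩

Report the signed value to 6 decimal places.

j₁+j₂−J=0  J+j₁−j₂=4  J−j₁+j₂=2  j₁+j₂+J+1=7
(j₁±m₁, j₂±m₂, J±M) = (0,4,2,0,2,4)
P² = 768/5
sum k=0..0:
  [0] +1/48 = 1/48
S = 1/48
C² = P²·S² = 1/15 ; C = +0.258199

+0.258199  (= +√(1/15))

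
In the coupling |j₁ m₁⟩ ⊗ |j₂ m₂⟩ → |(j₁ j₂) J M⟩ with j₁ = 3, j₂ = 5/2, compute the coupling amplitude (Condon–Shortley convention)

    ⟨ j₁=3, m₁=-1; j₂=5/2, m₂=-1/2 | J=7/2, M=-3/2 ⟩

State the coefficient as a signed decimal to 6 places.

triangle: 2!·4!·3!/10! = 288/3628800
(j±m)!: 2!·4!·2!·3!·2!·5! = 138240
prefactor² = (2J+1)·Δ·N² = 3072/35
  k=0: +1/(0!·2!·4!·2!·0!·1!) = 1/96
  k=1: −1/(1!·1!·3!·1!·1!·2!) = -1/12
  k=2: +1/(2!·0!·2!·0!·2!·3!) = 1/48
Σ = -5/96  ⇒  CG² = 3072/35·(-5/96)² = 5/21
CG = −√(5/21) = -0.487950

−√(5/21) = -0.487950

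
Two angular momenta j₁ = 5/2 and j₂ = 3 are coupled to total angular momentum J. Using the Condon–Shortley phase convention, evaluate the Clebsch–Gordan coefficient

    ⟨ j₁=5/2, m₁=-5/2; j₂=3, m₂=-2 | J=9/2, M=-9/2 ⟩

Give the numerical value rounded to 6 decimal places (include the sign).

−√(5/11) = -0.674200

triangle: 1!*4!*5!/11! = 2880/39916800
(j±m)!: 0!*5!*1!*5!*0!*9! = 5225472000
prefactor² = (2J+1)*Δ*N² = 41472000/11
  k=1: −1/(1!*0!*4!*0!*0!*5!) = -1/2880
Σ = -1/2880  ⇒  CG² = 41472000/11*(-1/2880)² = 5/11
CG = −√(5/11) = -0.674200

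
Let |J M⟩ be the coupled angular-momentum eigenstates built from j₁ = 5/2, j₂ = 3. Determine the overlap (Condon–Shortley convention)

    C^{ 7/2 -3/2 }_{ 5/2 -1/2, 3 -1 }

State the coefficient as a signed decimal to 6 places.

−√(5/21) = -0.487950

√[8·2!3!4!/10! · 2!3!2!4!2!5!] = √(3072/35)
  +(−1)^0/∏(0,2,3,2,0,2)! = 1/48  (running 1/48)
  +(−1)^1/∏(1,1,2,1,1,3)! = -1/12  (running -1/16)
  +(−1)^2/∏(2,0,1,0,2,4)! = 1/96  (running -5/96)
⟨..|..⟩ = √(3072/35)·(-5/96) = -0.487950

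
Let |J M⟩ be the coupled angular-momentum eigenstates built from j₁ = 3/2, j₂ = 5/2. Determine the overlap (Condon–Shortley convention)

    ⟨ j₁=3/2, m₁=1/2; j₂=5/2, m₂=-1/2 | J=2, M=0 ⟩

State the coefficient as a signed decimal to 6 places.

-0.267261  (= −√(1/14))

√[5·2!1!3!/7! · 2!1!2!3!2!2!] = √(8/7)
  +(−1)^0/∏(0,2,1,2,0,1)! = 1/4  (running 1/4)
  +(−1)^1/∏(1,1,0,1,1,2)! = -1/2  (running -1/4)
⟨..|..⟩ = √(8/7)·(-1/4) = -0.267261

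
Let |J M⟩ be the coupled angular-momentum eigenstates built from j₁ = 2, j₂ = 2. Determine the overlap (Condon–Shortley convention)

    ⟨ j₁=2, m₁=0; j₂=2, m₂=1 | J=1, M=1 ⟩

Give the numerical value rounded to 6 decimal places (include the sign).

j₁+j₂−J=3  J+j₁−j₂=1  J−j₁+j₂=1  j₁+j₂+J+1=6
(j₁±m₁, j₂±m₂, J±M) = (2,2,3,1,2,0)
P² = 6/5
sum k=2..2:
  [2] +1/2 = 1/2
S = 1/2
C² = P²·S² = 3/10 ; C = +0.547723

+0.547723  (= +√(3/10))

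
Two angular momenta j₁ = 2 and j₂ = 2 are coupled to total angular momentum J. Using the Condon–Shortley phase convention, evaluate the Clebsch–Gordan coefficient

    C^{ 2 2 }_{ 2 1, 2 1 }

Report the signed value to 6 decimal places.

j₁+j₂−J=2  J+j₁−j₂=2  J−j₁+j₂=2  j₁+j₂+J+1=7
(j₁±m₁, j₂±m₂, J±M) = (3,1,3,1,4,0)
P² = 48/7
sum k=1..1:
  [1] −1/4 = -1/4
S = -1/4
C² = P²·S² = 3/7 ; C = -0.654654

−√(3/7) = -0.654654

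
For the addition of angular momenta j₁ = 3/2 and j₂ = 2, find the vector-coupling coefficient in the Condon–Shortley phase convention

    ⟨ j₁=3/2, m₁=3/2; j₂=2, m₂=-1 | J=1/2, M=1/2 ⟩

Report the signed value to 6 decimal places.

+0.316228  (= +√(1/10))

j₁+j₂−J=3  J+j₁−j₂=0  J−j₁+j₂=1  j₁+j₂+J+1=5
(j₁±m₁, j₂±m₂, J±M) = (3,0,1,3,1,0)
P² = 18/5
sum k=0..0:
  [0] +1/6 = 1/6
S = 1/6
C² = P²·S² = 1/10 ; C = +0.316228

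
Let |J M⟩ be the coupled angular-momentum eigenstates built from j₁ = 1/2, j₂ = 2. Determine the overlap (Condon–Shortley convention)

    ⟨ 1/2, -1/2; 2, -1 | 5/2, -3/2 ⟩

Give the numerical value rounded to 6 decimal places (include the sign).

j₁+j₂−J=0  J+j₁−j₂=1  J−j₁+j₂=4  j₁+j₂+J+1=6
(j₁±m₁, j₂±m₂, J±M) = (0,1,1,3,1,4)
P² = 144/5
sum k=0..0:
  [0] +1/6 = 1/6
S = 1/6
C² = P²·S² = 4/5 ; C = +0.894427

+√(4/5) = +0.894427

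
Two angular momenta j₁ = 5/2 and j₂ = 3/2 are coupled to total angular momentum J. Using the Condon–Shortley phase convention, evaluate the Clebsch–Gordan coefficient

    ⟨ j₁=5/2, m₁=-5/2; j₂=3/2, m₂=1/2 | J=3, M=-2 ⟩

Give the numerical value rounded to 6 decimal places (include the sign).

√[7·1!4!2!/8! · 0!5!2!1!1!5!] = √(240)
  +(−1)^1/∏(1,0,4,1,0,1)! = -1/24  (running -1/24)
⟨..|..⟩ = √(240)·(-1/24) = -0.645497

−√(5/12) = -0.645497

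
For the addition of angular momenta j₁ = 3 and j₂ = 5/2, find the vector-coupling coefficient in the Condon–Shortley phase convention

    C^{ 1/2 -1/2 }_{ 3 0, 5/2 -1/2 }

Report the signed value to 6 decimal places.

j₁+j₂−J=5  J+j₁−j₂=1  J−j₁+j₂=0  j₁+j₂+J+1=7
(j₁±m₁, j₂±m₂, J±M) = (3,3,2,3,0,1)
P² = 144/7
sum k=2..2:
  [2] +1/12 = 1/12
S = 1/12
C² = P²·S² = 1/7 ; C = +0.377964

+√(1/7) ≈ +0.377964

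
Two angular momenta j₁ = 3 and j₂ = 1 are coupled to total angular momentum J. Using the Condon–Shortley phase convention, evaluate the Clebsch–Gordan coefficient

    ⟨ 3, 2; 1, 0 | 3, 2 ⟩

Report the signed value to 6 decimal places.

+√(1/3) ≈ +0.577350

triangle: 1!*5!*1!/8! = 120/40320
(j±m)!: 5!*1!*1!*1!*5!*1! = 14400
prefactor² = (2J+1)*Δ*N² = 300
  k=0: +1/(0!*1!*1!*1!*4!*0!) = 1/24
  k=1: −1/(1!*0!*0!*0!*5!*1!) = -1/120
Σ = 1/30  ⇒  CG² = 300*1/30² = 1/3
CG = +√(1/3) = +0.577350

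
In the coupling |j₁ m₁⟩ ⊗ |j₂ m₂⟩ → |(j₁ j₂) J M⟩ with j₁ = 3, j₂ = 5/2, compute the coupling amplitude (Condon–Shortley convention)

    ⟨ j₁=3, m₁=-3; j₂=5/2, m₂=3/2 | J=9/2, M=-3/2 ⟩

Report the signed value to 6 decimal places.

-0.322329

√[10·1!5!4!/11! · 0!6!4!1!3!6!] = √(4147200/77)
  +(−1)^1/∏(1,0,5,3,0,1)! = -1/720  (running -1/720)
⟨..|..⟩ = √(4147200/77)·(-1/720) = -0.322329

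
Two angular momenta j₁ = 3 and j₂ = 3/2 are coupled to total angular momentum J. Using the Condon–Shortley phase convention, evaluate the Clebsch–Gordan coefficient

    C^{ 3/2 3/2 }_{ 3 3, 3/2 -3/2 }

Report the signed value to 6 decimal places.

+0.755929  (= +√(4/7))

j₁+j₂−J=3  J+j₁−j₂=3  J−j₁+j₂=0  j₁+j₂+J+1=7
(j₁±m₁, j₂±m₂, J±M) = (6,0,0,3,3,0)
P² = 5184/7
sum k=0..0:
  [0] +1/36 = 1/36
S = 1/36
C² = P²·S² = 4/7 ; C = +0.755929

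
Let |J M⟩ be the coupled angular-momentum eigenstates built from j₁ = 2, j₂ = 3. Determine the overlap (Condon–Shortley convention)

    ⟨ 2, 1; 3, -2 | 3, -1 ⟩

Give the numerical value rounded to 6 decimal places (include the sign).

√[7·2!2!4!/9! · 3!1!1!5!2!4!] = √(64)
  +(−1)^0/∏(0,2,1,1,1,3)! = 1/12  (running 1/12)
  +(−1)^1/∏(1,1,0,0,2,4)! = -1/48  (running 1/16)
⟨..|..⟩ = √(64)·(1/16) = +0.500000

+0.500000  (= +√(1/4))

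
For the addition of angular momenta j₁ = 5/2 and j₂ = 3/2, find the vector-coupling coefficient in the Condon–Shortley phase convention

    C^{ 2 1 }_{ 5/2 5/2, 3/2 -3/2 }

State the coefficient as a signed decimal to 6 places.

+√(5/14) ≈ +0.597614

triangle: 2!·3!·1!/7! = 12/5040
(j±m)!: 5!·0!·0!·3!·3!·1! = 4320
prefactor² = (2J+1)·Δ·N² = 360/7
  k=0: +1/(0!·2!·0!·0!·3!·1!) = 1/12
Σ = 1/12  ⇒  CG² = 360/7·1/12² = 5/14
CG = +√(5/14) = +0.597614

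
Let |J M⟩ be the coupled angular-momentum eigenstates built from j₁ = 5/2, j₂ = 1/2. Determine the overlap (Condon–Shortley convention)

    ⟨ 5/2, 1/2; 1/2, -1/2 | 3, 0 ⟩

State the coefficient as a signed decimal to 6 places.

+√(1/2) = +0.707107

j₁+j₂−J=0  J+j₁−j₂=5  J−j₁+j₂=1  j₁+j₂+J+1=7
(j₁±m₁, j₂±m₂, J±M) = (3,2,0,1,3,3)
P² = 72
sum k=0..0:
  [0] +1/12 = 1/12
S = 1/12
C² = P²·S² = 1/2 ; C = +0.707107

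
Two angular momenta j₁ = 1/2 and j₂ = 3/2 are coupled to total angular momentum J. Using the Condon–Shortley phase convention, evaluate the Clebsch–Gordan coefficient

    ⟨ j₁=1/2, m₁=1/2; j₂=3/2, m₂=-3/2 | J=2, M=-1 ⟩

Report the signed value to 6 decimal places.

+√(1/4) ≈ +0.500000

√[5·0!1!3!/5! · 1!0!0!3!1!3!] = √(9)
  +(−1)^0/∏(0,0,0,0,1,3)! = 1/6  (running 1/6)
⟨..|..⟩ = √(9)·(1/6) = +0.500000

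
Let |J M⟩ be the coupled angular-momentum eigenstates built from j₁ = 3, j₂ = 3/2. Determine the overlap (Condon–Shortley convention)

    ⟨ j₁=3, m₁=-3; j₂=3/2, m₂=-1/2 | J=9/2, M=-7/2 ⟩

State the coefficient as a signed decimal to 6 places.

j₁+j₂−J=0  J+j₁−j₂=6  J−j₁+j₂=3  j₁+j₂+J+1=10
(j₁±m₁, j₂±m₂, J±M) = (0,6,1,2,1,8)
P² = 691200
sum k=0..0:
  [0] +1/1440 = 1/1440
S = 1/1440
C² = P²·S² = 1/3 ; C = +0.577350

+√(1/3) ≈ +0.577350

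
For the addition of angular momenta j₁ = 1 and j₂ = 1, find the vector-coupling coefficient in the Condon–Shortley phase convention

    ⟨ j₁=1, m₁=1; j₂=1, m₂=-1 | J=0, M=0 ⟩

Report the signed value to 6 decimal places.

√[1·2!0!0!/3! · 2!0!0!2!0!0!] = √(4/3)
  +(−1)^0/∏(0,2,0,0,0,0)! = 1/2  (running 1/2)
⟨..|..⟩ = √(4/3)·(1/2) = +0.577350

+√(1/3) ≈ +0.577350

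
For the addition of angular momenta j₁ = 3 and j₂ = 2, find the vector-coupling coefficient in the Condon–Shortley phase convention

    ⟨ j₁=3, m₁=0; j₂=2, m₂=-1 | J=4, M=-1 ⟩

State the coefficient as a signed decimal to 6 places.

+√(3/14) = +0.462910

triangle: 1!*5!*3!/10! = 720/3628800
(j±m)!: 3!*3!*1!*3!*3!*5! = 155520
prefactor² = (2J+1)*Δ*N² = 1944/7
  k=0: +1/(0!*1!*3!*1!*2!*2!) = 1/24
  k=1: −1/(1!*0!*2!*0!*3!*3!) = -1/72
Σ = 1/36  ⇒  CG² = 1944/7*1/36² = 3/14
CG = +√(3/14) = +0.462910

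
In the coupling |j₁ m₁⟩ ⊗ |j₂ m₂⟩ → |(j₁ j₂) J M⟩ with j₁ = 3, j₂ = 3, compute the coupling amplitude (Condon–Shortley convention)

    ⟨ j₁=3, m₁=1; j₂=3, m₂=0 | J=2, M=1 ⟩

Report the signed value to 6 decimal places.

+0.154303

triangle: 4!·2!·2!/9! = 96/362880
(j±m)!: 4!·2!·3!·3!·3!·1! = 10368
prefactor² = (2J+1)·Δ·N² = 96/7
  k=1: −1/(1!·3!·1!·2!·1!·0!) = -1/12
  k=2: +1/(2!·2!·0!·1!·2!·1!) = 1/8
Σ = 1/24  ⇒  CG² = 96/7·1/24² = 1/42
CG = +√(1/42) = +0.154303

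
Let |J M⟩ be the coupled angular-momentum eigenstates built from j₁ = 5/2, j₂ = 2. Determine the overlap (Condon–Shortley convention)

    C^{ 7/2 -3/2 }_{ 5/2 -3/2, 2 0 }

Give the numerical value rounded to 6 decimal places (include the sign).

triangle: 1!*4!*3!/9! = 144/362880
(j±m)!: 1!*4!*2!*2!*2!*5! = 23040
prefactor² = (2J+1)*Δ*N² = 512/7
  k=0: +1/(0!*1!*4!*2!*0!*1!) = 1/48
  k=1: −1/(1!*0!*3!*1!*1!*2!) = -1/12
Σ = -1/16  ⇒  CG² = 512/7*(-1/16)² = 2/7
CG = −√(2/7) = -0.534522

-0.534522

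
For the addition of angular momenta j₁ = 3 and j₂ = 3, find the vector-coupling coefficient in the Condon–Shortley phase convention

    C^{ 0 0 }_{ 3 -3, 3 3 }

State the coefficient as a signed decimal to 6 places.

+0.377964  (= +√(1/7))

√[1·6!0!0!/7! · 0!6!6!0!0!0!] = √(518400/7)
  +(−1)^6/∏(6,0,0,0,0,0)! = 1/720  (running 1/720)
⟨..|..⟩ = √(518400/7)·(1/720) = +0.377964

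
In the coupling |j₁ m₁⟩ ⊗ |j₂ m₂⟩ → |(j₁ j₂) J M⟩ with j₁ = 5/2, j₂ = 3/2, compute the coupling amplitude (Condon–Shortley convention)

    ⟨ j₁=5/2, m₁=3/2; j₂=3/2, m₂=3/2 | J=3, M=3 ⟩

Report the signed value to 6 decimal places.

-0.612372

√[7·1!4!2!/8! · 4!1!3!0!6!0!] = √(864)
  +(−1)^1/∏(1,0,0,2,4,0)! = -1/48  (running -1/48)
⟨..|..⟩ = √(864)·(-1/48) = -0.612372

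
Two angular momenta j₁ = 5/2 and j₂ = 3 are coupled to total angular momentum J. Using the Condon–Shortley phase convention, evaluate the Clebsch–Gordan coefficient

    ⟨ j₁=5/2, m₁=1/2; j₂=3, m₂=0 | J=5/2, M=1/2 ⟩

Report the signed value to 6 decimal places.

j₁+j₂−J=3  J+j₁−j₂=2  J−j₁+j₂=3  j₁+j₂+J+1=9
(j₁±m₁, j₂±m₂, J±M) = (3,2,3,3,3,2)
P² = 216/35
sum k=0..2:
  [0] +1/72 = 1/72
  [1] −1/4 = -1/4
  [2] +1/8 = 1/8
S = -1/9
C² = P²·S² = 8/105 ; C = -0.276026

−√(8/105) = -0.276026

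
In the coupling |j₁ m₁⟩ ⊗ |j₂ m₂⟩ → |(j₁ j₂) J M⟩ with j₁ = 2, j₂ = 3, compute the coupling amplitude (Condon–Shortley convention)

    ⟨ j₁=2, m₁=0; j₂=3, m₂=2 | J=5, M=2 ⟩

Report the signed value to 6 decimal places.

+0.547723  (= +√(3/10))

j₁+j₂−J=0  J+j₁−j₂=4  J−j₁+j₂=6  j₁+j₂+J+1=11
(j₁±m₁, j₂±m₂, J±M) = (2,2,5,1,7,3)
P² = 69120
sum k=0..0:
  [0] +1/480 = 1/480
S = 1/480
C² = P²·S² = 3/10 ; C = +0.547723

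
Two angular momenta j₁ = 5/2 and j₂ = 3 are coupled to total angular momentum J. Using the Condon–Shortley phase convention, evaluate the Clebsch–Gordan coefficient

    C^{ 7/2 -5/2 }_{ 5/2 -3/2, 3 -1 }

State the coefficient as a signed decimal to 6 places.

−√(10/63) = -0.398410

j₁+j₂−J=2  J+j₁−j₂=3  J−j₁+j₂=4  j₁+j₂+J+1=10
(j₁±m₁, j₂±m₂, J±M) = (1,4,2,4,1,6)
P² = 18432/35
sum k=1..2:
  [1] −1/36 = -1/36
  [2] +1/96 = 1/96
S = -5/288
C² = P²·S² = 10/63 ; C = -0.398410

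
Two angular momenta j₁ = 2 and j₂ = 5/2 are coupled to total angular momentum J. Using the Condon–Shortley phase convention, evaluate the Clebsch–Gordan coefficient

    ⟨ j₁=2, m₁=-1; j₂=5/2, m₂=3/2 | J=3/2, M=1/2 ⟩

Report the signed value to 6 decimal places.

j₁+j₂−J=3  J+j₁−j₂=1  J−j₁+j₂=2  j₁+j₂+J+1=7
(j₁±m₁, j₂±m₂, J±M) = (1,3,4,1,2,1)
P² = 96/35
sum k=2..3:
  [2] +1/4 = 1/4
  [3] −1/6 = -1/6
S = 1/12
C² = P²·S² = 2/105 ; C = +0.138013

+√(2/105) = +0.138013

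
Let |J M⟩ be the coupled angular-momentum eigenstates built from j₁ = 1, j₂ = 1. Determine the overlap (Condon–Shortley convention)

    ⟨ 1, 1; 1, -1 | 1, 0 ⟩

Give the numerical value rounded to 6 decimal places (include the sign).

√[3·1!1!1!/4! · 2!0!0!2!1!1!] = √(1/2)
  +(−1)^0/∏(0,1,0,0,1,1)! = 1  (running 1)
⟨..|..⟩ = √(1/2)·(1) = +0.707107

+0.707107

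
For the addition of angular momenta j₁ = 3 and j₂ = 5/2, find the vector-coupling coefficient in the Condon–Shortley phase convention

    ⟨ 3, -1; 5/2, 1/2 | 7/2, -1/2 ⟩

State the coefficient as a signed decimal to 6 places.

triangle: 2!*4!*3!/10! = 288/3628800
(j±m)!: 2!*4!*3!*2!*3!*4! = 82944
prefactor² = (2J+1)*Δ*N² = 9216/175
  k=0: +1/(0!*2!*4!*3!*0!*0!) = 1/288
  k=1: −1/(1!*1!*3!*2!*1!*1!) = -1/12
  k=2: +1/(2!*0!*2!*1!*2!*2!) = 1/16
Σ = -5/288  ⇒  CG² = 9216/175*(-5/288)² = 1/63
CG = −√(1/63) = -0.125988

−√(1/63) = -0.125988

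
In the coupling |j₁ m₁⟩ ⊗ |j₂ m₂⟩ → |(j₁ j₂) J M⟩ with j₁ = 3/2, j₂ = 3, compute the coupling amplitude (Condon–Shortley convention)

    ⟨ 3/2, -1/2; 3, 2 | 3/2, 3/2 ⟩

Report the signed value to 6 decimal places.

+0.534522  (= +√(2/7))

triangle: 3!·0!·3!/7! = 36/5040
(j±m)!: 1!·2!·5!·1!·3!·0! = 1440
prefactor² = (2J+1)·Δ·N² = 288/7
  k=2: +1/(2!·1!·0!·3!·0!·0!) = 1/12
Σ = 1/12  ⇒  CG² = 288/7·1/12² = 2/7
CG = +√(2/7) = +0.534522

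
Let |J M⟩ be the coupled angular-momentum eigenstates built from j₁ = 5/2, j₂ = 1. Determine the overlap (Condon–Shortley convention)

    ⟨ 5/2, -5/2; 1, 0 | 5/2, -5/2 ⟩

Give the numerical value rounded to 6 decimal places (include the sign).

j₁+j₂−J=1  J+j₁−j₂=4  J−j₁+j₂=1  j₁+j₂+J+1=7
(j₁±m₁, j₂±m₂, J±M) = (0,5,1,1,0,5)
P² = 2880/7
sum k=1..1:
  [1] −1/24 = -1/24
S = -1/24
C² = P²·S² = 5/7 ; C = -0.845154

−√(5/7) = -0.845154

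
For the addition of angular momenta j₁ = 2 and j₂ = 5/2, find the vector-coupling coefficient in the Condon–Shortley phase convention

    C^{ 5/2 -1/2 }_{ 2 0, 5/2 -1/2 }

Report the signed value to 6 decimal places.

−√(8/35) ≈ -0.478091

√[6·2!2!3!/8! · 2!2!2!3!2!3!] = √(72/35)
  +(−1)^0/∏(0,2,2,2,0,1)! = 1/8  (running 1/8)
  +(−1)^1/∏(1,1,1,1,1,2)! = -1/2  (running -3/8)
  +(−1)^2/∏(2,0,0,0,2,3)! = 1/24  (running -1/3)
⟨..|..⟩ = √(72/35)·(-1/3) = -0.478091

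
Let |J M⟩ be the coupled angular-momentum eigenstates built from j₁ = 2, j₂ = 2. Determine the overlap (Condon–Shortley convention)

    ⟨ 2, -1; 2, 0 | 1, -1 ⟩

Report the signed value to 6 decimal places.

triangle: 3!×1!×1!/6! = 6/720
(j±m)!: 1!×3!×2!×2!×0!×2! = 48
prefactor² = (2J+1)×Δ×N² = 6/5
  k=2: +1/(2!×1!×1!×0!×0!×1!) = 1/2
Σ = 1/2  ⇒  CG² = 6/5×1/2² = 3/10
CG = +√(3/10) = +0.547723

+√(3/10) ≈ +0.547723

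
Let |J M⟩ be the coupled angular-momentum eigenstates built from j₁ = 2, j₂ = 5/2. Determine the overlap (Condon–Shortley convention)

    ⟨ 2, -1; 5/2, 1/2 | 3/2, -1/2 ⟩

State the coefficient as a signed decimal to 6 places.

triangle: 3!·1!·2!/7! = 12/5040
(j±m)!: 1!·3!·3!·2!·1!·2! = 144
prefactor² = (2J+1)·Δ·N² = 48/35
  k=2: +1/(2!·1!·1!·1!·0!·1!) = 1/2
  k=3: −1/(3!·0!·0!·0!·1!·2!) = -1/12
Σ = 5/12  ⇒  CG² = 48/35·5/12² = 5/21
CG = +√(5/21) = +0.487950

+0.487950  (= +√(5/21))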